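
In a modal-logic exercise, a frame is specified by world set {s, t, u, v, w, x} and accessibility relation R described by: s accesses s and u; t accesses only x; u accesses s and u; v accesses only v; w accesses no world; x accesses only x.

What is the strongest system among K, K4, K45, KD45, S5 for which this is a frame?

Transitive (axiom 4): yes — every two-step R-path is closed by a direct edge.
Euclidean (axiom 5): yes — any two successors of a common world are R-related.
Serial (axiom D): no — w has no R-successor.
Reflexive (axiom T): no — t is not related to itself.
So F validates K, K4, K45; KD45 would additionally require R to be serial. The strongest is K45.

K45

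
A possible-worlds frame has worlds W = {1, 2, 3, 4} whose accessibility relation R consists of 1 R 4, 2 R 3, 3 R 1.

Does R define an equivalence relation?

No

Reflexive: no — 1 is not related to itself.
Symmetric: no — 1 R 4 but not 4 R 1.
Transitive: no — 2 R 3 and 3 R 1, but not 2 R 1.
So R is not an equivalence relation.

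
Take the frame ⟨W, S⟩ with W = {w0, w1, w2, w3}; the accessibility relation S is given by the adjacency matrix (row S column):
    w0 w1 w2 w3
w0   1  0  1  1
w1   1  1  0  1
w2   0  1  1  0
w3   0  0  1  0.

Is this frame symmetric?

Symmetric: no — w0 S w2 but not w2 S w0.

No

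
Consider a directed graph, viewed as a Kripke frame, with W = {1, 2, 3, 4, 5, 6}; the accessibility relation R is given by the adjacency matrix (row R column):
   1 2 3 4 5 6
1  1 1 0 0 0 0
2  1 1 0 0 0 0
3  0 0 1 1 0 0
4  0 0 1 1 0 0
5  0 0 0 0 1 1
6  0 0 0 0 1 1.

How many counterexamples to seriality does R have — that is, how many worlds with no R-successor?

R is serial; there are no such worlds.

0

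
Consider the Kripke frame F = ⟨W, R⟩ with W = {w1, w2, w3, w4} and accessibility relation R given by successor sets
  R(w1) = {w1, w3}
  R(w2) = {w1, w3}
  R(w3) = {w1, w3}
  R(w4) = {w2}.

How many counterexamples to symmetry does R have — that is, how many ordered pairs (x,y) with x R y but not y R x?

3

Enumerating: (w2,w1), (w2,w3), (w4,w2).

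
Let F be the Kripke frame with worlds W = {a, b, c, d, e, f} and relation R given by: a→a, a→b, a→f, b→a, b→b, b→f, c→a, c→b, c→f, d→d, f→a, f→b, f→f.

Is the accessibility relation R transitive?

Yes

Transitive: yes — every two-step R-path is closed by a direct edge.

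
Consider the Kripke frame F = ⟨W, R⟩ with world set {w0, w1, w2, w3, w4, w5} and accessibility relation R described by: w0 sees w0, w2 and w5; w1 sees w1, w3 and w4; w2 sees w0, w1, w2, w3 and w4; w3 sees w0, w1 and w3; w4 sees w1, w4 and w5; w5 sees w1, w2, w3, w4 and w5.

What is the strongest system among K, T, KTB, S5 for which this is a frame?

Reflexive (axiom T): yes — every world is R-related to itself.
Symmetric (axiom B): no — w0 R w5 but not w5 R w0.
Euclidean (axiom 5): no — w0 R w2 and w0 R w5, but not w2 R w5.
So F validates K, T; KTB would additionally require R to be symmetric. The strongest is T.

T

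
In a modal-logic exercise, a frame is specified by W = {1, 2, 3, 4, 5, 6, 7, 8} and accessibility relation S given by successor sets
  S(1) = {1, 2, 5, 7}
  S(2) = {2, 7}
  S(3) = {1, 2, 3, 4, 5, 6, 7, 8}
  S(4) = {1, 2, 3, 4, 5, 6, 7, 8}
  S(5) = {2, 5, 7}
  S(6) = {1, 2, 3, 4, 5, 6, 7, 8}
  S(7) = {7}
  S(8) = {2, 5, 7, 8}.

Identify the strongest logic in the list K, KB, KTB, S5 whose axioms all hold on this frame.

K

Symmetric (axiom B): no — 1 S 2 but not 2 S 1.
Reflexive (axiom T): yes — every world is S-related to itself.
Euclidean (axiom 5): no — 1 S 2 and 1 S 5, but not 2 S 5.
So F validates K; KB would additionally require S to be symmetric. The strongest is K.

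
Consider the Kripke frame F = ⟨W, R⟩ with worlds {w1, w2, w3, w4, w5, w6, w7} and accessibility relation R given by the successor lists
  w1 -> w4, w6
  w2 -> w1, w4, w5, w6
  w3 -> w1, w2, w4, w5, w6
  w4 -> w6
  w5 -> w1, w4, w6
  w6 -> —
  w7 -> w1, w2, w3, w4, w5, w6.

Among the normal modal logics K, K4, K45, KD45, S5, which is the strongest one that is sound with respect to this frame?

Transitive (axiom 4): yes — every two-step R-path is closed by a direct edge.
Euclidean (axiom 5): no — w1 R w6 and w1 R w4, but not w6 R w4.
Serial (axiom D): no — w6 has no R-successor.
Reflexive (axiom T): no — w1 is not related to itself.
So F validates K, K4; K45 would additionally require R to be Euclidean. The strongest is K4.

K4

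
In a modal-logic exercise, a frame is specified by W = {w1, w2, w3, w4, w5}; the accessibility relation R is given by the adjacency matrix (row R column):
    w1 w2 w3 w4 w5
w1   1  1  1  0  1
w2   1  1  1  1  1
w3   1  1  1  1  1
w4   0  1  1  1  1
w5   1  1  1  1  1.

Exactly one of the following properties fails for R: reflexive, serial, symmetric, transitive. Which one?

Reflexive: yes — every world is R-related to itself.
Serial: yes — every world has a successor (e.g. w1 R w1).
Symmetric: yes — every pair in R has its reverse in R.
Transitive: no — w1 R w2 and w2 R w4, but not w1 R w4.
Only transitive fails.

transitive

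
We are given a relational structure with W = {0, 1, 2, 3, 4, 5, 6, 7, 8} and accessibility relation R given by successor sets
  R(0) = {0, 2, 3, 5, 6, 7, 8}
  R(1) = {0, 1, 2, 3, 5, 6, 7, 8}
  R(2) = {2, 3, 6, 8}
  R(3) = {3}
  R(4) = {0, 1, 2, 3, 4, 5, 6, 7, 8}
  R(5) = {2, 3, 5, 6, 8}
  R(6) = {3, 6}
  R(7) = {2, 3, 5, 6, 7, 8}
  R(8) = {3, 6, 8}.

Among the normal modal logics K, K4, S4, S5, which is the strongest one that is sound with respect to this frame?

S4

Transitive (axiom 4): yes — every two-step R-path is closed by a direct edge.
Reflexive (axiom T): yes — every world is R-related to itself.
Euclidean (axiom 5): no — 0 R 2 and 0 R 5, but not 2 R 5.
So F validates K, K4, S4; S5 would additionally require R to be Euclidean. The strongest is S4.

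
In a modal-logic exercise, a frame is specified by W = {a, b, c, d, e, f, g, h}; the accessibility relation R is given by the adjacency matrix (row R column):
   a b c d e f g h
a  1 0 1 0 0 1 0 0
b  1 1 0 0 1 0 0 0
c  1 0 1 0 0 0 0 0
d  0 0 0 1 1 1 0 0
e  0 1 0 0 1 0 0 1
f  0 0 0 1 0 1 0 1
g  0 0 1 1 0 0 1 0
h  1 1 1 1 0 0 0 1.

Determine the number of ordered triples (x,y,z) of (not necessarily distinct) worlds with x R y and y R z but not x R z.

24

Enumerating: (a,f,d), (a,f,h), (b,a,c), (b,a,f), (b,e,h), (c,a,f), (d,e,b), (d,e,h), (d,f,h), (e,b,a), (e,h,a), (e,h,c), … and 12 more.
Total: 24.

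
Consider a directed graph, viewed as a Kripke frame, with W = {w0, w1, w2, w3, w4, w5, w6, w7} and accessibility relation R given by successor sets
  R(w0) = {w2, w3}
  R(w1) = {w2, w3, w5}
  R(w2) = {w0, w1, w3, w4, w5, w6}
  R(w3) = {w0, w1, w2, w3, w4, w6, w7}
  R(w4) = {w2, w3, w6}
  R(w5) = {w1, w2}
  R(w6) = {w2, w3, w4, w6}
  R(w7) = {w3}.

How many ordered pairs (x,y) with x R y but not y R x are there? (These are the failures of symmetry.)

0

R is symmetric; there are no such tuples.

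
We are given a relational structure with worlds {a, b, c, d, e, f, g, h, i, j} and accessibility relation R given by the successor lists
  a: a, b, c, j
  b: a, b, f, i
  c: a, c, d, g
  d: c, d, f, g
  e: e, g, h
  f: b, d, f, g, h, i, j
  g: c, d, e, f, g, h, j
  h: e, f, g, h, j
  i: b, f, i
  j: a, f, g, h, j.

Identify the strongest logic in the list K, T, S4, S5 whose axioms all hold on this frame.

Reflexive (axiom T): yes — every world is R-related to itself.
Transitive (axiom 4): no — a R b and b R f, but not a R f.
Euclidean (axiom 5): no — a R b and a R c, but not b R c.
So F validates K, T; S4 would additionally require R to be transitive. The strongest is T.

T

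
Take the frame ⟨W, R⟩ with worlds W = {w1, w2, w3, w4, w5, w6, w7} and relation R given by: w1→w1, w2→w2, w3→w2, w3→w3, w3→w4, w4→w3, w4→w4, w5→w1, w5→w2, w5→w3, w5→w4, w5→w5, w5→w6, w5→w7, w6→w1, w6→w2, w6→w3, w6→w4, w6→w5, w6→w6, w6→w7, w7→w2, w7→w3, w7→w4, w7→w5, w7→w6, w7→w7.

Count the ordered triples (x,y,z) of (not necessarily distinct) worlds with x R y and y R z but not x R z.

3

Enumerating: (w4,w3,w2), (w7,w5,w1), (w7,w6,w1).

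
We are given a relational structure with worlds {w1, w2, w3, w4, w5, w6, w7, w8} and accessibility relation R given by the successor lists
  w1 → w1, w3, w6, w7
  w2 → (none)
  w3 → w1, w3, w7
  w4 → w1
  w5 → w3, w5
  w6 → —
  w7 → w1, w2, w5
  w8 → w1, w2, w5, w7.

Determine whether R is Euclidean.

No

Euclidean: no — w1 R w3 and w1 R w6, but not w3 R w6.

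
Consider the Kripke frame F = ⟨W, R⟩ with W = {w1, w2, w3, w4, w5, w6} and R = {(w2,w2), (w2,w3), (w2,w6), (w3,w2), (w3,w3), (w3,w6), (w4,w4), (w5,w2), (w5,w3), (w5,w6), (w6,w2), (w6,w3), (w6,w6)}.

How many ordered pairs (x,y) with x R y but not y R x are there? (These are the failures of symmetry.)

3

Enumerating: (w5,w2), (w5,w3), (w5,w6).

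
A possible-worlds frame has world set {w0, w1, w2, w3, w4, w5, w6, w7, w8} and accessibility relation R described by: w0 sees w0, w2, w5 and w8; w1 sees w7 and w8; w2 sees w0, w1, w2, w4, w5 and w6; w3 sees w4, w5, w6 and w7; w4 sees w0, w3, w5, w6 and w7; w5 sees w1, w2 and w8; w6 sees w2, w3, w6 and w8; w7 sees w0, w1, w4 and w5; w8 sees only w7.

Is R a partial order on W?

No

Reflexive: no — w1 is not related to itself.
Transitive: no — w0 R w2 and w2 R w1, but not w0 R w1.
Antisymmetric: no — w0 R w2 and w2 R w0 with w0 ≠ w2.
So R is not a partial order.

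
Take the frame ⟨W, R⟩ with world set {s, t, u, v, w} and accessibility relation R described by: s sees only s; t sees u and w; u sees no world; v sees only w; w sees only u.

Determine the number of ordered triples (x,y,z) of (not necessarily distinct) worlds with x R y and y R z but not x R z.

Enumerating: (v,w,u).

1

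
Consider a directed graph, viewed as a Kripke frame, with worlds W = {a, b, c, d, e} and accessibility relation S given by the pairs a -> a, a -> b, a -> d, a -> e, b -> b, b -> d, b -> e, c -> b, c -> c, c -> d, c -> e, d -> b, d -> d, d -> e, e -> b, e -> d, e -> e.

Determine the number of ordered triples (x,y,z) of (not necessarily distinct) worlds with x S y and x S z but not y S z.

Enumerating: (a,b,a), (a,d,a), (a,e,a), (c,b,c), (c,d,c), (c,e,c).

6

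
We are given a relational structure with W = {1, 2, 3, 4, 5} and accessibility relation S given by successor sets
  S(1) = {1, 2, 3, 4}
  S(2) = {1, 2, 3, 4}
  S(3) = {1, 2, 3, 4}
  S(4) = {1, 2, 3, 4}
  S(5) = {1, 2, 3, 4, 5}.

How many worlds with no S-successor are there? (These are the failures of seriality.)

0

S is serial; there are no such worlds.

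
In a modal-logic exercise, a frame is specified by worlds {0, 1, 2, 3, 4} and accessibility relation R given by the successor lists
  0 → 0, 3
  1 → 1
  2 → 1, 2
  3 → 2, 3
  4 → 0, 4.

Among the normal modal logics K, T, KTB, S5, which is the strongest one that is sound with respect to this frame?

T

Reflexive (axiom T): yes — every world is R-related to itself.
Symmetric (axiom B): no — 0 R 3 but not 3 R 0.
Euclidean (axiom 5): no — 0 R 3 and 0 R 0, but not 3 R 0.
So F validates K, T; KTB would additionally require R to be symmetric. The strongest is T.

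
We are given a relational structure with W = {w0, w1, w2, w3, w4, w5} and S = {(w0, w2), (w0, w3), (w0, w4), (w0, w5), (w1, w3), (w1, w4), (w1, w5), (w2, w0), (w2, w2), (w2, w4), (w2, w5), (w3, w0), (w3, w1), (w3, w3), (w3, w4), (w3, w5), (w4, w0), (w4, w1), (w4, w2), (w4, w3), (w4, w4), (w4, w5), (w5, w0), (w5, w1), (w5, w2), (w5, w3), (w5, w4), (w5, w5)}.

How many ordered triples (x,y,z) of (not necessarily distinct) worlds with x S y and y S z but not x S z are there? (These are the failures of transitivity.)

Enumerating: (w0,w2,w0), (w0,w3,w0), (w0,w3,w1), (w0,w4,w0), (w0,w4,w1), (w0,w5,w0), (w0,w5,w1), (w1,w3,w0), (w1,w3,w1), (w1,w4,w0), (w1,w4,w1), (w1,w4,w2), … and 11 more.
Total: 23.

23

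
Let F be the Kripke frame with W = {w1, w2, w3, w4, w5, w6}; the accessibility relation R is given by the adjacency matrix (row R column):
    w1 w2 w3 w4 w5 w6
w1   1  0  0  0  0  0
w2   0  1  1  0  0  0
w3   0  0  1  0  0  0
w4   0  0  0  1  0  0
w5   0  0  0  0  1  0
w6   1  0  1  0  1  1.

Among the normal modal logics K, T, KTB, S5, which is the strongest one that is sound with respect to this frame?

T

Reflexive (axiom T): yes — every world is R-related to itself.
Symmetric (axiom B): no — w2 R w3 but not w3 R w2.
Euclidean (axiom 5): no — w6 R w1 and w6 R w3, but not w1 R w3.
So F validates K, T; KTB would additionally require R to be symmetric. The strongest is T.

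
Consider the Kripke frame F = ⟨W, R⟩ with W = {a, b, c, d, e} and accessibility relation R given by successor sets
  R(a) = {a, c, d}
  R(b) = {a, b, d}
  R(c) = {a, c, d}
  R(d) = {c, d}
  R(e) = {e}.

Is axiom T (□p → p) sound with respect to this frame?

Yes

The schema T characterises exactly the reflexive frames.
Reflexive: yes — every world is R-related to itself.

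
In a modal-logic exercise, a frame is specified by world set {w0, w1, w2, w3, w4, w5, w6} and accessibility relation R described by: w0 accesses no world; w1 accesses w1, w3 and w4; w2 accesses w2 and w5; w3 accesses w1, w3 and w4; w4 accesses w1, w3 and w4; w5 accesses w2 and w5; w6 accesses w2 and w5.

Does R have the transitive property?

Yes

Transitive: yes — every two-step R-path is closed by a direct edge.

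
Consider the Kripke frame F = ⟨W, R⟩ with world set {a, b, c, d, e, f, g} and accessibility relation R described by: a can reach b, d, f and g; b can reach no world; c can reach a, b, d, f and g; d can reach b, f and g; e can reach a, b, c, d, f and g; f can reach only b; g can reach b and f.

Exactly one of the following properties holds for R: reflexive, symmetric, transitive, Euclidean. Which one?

transitive

Reflexive: no — a is not related to itself.
Symmetric: no — a R b but not b R a.
Transitive: yes — every two-step R-path is closed by a direct edge.
Euclidean: no — a R b and a R d, but not b R d.
Only transitive holds.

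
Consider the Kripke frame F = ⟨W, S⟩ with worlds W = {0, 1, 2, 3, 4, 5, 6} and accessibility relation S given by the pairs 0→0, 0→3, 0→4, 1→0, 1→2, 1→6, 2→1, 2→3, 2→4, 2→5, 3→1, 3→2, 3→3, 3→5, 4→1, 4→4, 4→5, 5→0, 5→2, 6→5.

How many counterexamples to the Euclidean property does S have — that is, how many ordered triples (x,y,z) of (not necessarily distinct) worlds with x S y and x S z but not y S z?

Enumerating: (0,3,0), (0,3,4), (0,4,0), (0,4,3), (1,0,2), (1,0,6), (1,2,0), (1,2,2), (1,2,6), (1,6,0), (1,6,2), (1,6,6), … and 27 more.
Total: 39.

39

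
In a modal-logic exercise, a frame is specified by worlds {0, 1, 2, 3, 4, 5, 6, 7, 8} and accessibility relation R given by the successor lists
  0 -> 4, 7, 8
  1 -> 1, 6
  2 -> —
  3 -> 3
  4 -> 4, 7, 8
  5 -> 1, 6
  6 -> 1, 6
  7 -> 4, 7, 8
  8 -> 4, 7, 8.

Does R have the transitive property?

Yes

Transitive: yes — every two-step R-path is closed by a direct edge.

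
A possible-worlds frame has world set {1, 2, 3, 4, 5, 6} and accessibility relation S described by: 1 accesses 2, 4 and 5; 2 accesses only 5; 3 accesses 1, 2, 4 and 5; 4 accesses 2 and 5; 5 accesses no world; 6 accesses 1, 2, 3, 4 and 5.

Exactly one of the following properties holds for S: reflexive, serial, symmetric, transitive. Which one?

Reflexive: no — 1 is not related to itself.
Serial: no — 5 has no S-successor.
Symmetric: no — 1 S 2 but not 2 S 1.
Transitive: yes — every two-step S-path is closed by a direct edge.
Only transitive holds.

transitive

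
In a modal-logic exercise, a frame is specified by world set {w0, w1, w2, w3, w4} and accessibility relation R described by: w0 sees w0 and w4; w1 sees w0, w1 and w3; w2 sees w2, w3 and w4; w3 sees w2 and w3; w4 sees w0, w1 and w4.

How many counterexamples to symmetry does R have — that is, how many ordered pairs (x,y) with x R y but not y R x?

4

Enumerating: (w1,w0), (w1,w3), (w2,w4), (w4,w1).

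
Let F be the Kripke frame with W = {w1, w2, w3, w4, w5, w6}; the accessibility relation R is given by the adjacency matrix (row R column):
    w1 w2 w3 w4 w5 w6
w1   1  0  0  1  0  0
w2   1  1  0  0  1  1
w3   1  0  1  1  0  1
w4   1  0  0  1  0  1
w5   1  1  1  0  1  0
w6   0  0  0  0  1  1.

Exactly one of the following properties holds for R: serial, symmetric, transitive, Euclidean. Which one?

serial

Serial: yes — every world has a successor (e.g. w1 R w1).
Symmetric: no — w2 R w1 but not w1 R w2.
Transitive: no — w1 R w4 and w4 R w6, but not w1 R w6.
Euclidean: no — w2 R w1 and w2 R w5, but not w1 R w5.
Only serial holds.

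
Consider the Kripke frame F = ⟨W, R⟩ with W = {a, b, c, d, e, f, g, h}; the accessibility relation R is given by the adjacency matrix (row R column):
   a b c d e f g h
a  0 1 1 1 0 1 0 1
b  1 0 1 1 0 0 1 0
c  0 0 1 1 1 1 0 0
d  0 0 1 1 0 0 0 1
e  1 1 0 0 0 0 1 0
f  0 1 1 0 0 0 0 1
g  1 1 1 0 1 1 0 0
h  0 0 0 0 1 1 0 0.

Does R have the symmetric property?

No

Symmetric: no — a R c but not c R a.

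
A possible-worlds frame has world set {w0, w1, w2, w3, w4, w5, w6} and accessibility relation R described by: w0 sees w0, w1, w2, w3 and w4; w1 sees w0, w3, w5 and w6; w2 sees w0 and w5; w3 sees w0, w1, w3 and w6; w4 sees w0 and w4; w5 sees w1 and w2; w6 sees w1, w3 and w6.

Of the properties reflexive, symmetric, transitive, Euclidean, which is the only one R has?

Reflexive: no — w1 is not related to itself.
Symmetric: yes — every pair in R has its reverse in R.
Transitive: no — w0 R w1 and w1 R w5, but not w0 R w5.
Euclidean: no — w0 R w1 and w0 R w2, but not w1 R w2.
Only symmetric holds.

symmetric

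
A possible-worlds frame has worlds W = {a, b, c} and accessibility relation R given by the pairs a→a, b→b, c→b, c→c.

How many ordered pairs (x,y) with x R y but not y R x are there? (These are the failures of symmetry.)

Enumerating: (c,b).

1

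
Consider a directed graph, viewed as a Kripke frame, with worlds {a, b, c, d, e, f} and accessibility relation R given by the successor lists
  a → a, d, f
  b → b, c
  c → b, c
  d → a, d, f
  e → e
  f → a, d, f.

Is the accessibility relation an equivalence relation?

Reflexive: yes — every world is R-related to itself.
Symmetric: yes — every pair in R has its reverse in R.
Transitive: yes — every two-step R-path is closed by a direct edge.
So R is an equivalence relation.

Yes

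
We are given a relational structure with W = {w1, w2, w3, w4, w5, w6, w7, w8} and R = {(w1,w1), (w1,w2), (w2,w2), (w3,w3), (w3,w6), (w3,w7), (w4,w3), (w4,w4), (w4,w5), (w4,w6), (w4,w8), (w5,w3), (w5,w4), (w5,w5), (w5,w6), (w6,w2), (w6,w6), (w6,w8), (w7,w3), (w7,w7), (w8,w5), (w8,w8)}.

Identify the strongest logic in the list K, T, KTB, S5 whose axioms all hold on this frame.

Reflexive (axiom T): yes — every world is R-related to itself.
Symmetric (axiom B): no — w1 R w2 but not w2 R w1.
Euclidean (axiom 5): no — w3 R w6 and w3 R w7, but not w6 R w7.
So F validates K, T; KTB would additionally require R to be symmetric. The strongest is T.

T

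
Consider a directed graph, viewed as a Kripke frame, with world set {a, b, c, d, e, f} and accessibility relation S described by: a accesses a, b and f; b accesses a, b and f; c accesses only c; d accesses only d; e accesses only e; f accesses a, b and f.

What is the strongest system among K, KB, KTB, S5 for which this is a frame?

S5

Symmetric (axiom B): yes — every pair in S has its reverse in S.
Reflexive (axiom T): yes — every world is S-related to itself.
Euclidean (axiom 5): yes — any two successors of a common world are S-related.
So F validates K, KB, KTB, S5. The strongest is S5.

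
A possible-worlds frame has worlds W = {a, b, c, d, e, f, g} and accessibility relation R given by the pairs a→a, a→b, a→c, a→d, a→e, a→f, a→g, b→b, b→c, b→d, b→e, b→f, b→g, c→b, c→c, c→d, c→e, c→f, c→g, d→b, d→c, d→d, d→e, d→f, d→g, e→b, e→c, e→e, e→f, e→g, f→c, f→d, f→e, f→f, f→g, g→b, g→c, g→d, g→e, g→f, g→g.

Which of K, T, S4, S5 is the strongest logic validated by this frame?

T

Reflexive (axiom T): yes — every world is R-related to itself.
Transitive (axiom 4): no — e R b and b R d, but not e R d.
Euclidean (axiom 5): no — a R e and a R d, but not e R d.
So F validates K, T; S4 would additionally require R to be transitive. The strongest is T.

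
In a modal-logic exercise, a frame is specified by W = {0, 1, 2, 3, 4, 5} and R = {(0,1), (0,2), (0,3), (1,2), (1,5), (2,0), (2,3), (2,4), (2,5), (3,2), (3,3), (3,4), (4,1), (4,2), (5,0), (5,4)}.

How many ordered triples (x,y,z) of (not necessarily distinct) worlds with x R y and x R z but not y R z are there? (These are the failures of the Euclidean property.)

Enumerating: (0,1,1), (0,1,3), (0,2,1), (0,2,2), (0,3,1), (1,2,2), (1,5,2), (1,5,5), (2,0,0), (2,0,4), (2,0,5), (2,3,0), … and 17 more.
Total: 29.

29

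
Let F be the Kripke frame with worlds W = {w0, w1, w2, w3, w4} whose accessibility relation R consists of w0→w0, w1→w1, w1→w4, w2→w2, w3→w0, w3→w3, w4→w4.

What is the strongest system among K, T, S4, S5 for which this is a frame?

Reflexive (axiom T): yes — every world is R-related to itself.
Transitive (axiom 4): yes — every two-step R-path is closed by a direct edge.
Euclidean (axiom 5): no — w1 R w4 and w1 R w1, but not w4 R w1.
So F validates K, T, S4; S5 would additionally require R to be Euclidean. The strongest is S4.

S4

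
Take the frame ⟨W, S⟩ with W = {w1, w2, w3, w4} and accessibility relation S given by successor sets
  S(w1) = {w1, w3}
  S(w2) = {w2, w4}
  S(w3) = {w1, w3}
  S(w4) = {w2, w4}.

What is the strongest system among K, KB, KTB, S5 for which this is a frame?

Symmetric (axiom B): yes — every pair in S has its reverse in S.
Reflexive (axiom T): yes — every world is S-related to itself.
Euclidean (axiom 5): yes — any two successors of a common world are S-related.
So F validates K, KB, KTB, S5. The strongest is S5.

S5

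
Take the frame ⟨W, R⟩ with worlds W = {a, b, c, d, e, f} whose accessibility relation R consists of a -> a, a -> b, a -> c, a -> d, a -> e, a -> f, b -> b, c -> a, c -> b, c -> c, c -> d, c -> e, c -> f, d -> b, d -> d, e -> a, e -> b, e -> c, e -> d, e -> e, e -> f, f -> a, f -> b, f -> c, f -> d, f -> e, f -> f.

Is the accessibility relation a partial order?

No

Reflexive: yes — every world is R-related to itself.
Transitive: yes — every two-step R-path is closed by a direct edge.
Antisymmetric: no — a R c and c R a with a ≠ c.
So R is not a partial order.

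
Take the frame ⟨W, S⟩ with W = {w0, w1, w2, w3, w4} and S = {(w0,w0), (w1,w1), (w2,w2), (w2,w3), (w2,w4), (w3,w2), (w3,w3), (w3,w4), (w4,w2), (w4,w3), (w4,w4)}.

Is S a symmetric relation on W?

Symmetric: yes — every pair in S has its reverse in S.

Yes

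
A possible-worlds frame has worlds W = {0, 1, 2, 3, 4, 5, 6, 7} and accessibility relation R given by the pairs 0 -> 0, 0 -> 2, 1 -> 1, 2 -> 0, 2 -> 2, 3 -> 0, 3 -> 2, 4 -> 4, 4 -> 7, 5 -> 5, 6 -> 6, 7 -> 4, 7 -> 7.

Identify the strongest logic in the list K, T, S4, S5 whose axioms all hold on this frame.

Reflexive (axiom T): no — 3 is not related to itself.
Transitive (axiom 4): yes — every two-step R-path is closed by a direct edge.
Euclidean (axiom 5): yes — any two successors of a common world are R-related.
So F validates K; T would additionally require R to be reflexive. The strongest is K.

K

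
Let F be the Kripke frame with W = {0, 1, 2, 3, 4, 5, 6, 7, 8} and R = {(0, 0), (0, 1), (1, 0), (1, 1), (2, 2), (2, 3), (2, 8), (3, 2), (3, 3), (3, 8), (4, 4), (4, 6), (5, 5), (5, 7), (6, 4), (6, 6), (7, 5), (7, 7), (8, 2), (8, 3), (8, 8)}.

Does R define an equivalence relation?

Yes

Reflexive: yes — every world is R-related to itself.
Symmetric: yes — every pair in R has its reverse in R.
Transitive: yes — every two-step R-path is closed by a direct edge.
So R is an equivalence relation.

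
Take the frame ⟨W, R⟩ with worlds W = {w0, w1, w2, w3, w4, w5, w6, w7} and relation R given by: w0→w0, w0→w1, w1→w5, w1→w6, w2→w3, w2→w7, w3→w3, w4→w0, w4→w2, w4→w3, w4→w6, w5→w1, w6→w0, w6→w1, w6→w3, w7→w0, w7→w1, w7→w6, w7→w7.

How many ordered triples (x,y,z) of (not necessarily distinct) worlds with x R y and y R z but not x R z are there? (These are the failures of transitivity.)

Enumerating: (w0,w1,w5), (w0,w1,w6), (w1,w5,w1), (w1,w6,w0), (w1,w6,w1), (w1,w6,w3), (w2,w7,w0), (w2,w7,w1), (w2,w7,w6), (w4,w0,w1), (w4,w2,w7), (w4,w6,w1), (w5,w1,w5), (w5,w1,w6), (w6,w1,w5), (w6,w1,w6), (w7,w1,w5), (w7,w6,w3).

18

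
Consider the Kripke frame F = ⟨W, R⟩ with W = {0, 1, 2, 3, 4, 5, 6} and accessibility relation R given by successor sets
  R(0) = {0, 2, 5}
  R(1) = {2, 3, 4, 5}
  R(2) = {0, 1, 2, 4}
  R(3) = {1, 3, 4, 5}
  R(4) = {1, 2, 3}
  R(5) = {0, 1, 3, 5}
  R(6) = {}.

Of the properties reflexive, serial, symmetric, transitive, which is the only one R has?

symmetric

Reflexive: no — 1 is not related to itself.
Serial: no — 6 has no R-successor.
Symmetric: yes — every pair in R has its reverse in R.
Transitive: no — 0 R 2 and 2 R 1, but not 0 R 1.
Only symmetric holds.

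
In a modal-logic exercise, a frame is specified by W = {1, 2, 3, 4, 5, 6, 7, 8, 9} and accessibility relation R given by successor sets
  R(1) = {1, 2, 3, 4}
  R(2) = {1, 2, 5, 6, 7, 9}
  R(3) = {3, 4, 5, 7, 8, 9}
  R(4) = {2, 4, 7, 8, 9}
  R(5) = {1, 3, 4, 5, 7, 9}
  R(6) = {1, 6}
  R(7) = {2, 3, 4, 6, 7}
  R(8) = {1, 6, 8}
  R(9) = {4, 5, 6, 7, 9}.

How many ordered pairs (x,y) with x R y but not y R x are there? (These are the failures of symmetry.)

Enumerating: (1,3), (1,4), (2,5), (2,6), (2,9), (3,4), (3,8), (3,9), (4,2), (4,8), (5,1), (5,4), … and 7 more.
Total: 19.

19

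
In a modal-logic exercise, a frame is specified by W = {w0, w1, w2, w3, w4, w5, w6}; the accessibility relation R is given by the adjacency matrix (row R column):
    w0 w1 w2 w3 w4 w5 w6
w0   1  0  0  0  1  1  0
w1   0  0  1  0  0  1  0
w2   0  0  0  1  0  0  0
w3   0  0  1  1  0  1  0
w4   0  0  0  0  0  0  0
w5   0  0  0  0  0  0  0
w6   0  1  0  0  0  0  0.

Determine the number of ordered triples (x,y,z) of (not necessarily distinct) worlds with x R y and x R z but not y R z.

16

Enumerating: (w0,w4,w0), (w0,w4,w4), (w0,w4,w5), (w0,w5,w0), (w0,w5,w4), (w0,w5,w5), (w1,w2,w2), (w1,w2,w5), (w1,w5,w2), (w1,w5,w5), (w3,w2,w2), (w3,w2,w5), (w3,w5,w2), (w3,w5,w3), (w3,w5,w5), (w6,w1,w1).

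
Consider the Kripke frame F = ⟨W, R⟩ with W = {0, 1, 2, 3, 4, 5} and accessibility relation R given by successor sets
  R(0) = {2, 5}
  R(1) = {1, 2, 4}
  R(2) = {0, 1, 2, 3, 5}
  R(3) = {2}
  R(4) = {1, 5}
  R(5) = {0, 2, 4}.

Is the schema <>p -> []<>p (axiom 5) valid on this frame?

No

Axiom 5 corresponds to the accessibility relation being Euclidean.
Euclidean: no — 1 R 2 and 1 R 4, but not 2 R 4.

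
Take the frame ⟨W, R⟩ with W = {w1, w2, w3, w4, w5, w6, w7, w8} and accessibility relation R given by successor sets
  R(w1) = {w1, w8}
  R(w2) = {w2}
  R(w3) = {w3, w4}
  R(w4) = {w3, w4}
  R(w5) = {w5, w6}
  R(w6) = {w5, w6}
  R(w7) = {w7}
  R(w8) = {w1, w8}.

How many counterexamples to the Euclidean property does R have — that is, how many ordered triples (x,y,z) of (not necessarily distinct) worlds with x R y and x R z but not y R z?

R is Euclidean; there are no such tuples.

0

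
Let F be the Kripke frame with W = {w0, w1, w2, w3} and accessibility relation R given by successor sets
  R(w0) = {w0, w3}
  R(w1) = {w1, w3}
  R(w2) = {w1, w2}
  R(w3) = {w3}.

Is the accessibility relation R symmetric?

No

Symmetric: no — w0 R w3 but not w3 R w0.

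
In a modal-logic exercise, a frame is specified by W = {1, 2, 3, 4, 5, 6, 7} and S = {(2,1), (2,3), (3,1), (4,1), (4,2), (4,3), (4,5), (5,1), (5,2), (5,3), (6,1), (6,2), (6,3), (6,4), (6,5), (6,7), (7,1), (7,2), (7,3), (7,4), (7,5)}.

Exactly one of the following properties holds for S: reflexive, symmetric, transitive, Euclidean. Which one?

transitive

Reflexive: no — 1 is not related to itself.
Symmetric: no — 2 S 1 but not 1 S 2.
Transitive: yes — every two-step S-path is closed by a direct edge.
Euclidean: no — 2 S 1 and 2 S 3, but not 1 S 3.
Only transitive holds.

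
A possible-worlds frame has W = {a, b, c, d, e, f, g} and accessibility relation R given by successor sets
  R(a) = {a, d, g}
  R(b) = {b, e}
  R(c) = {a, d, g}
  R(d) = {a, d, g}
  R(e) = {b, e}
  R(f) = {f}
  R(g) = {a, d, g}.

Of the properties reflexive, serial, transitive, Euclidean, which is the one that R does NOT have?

reflexive

Reflexive: no — c is not related to itself.
Serial: yes — every world has a successor (e.g. a R a).
Transitive: yes — every two-step R-path is closed by a direct edge.
Euclidean: yes — any two successors of a common world are R-related.
Only reflexive fails.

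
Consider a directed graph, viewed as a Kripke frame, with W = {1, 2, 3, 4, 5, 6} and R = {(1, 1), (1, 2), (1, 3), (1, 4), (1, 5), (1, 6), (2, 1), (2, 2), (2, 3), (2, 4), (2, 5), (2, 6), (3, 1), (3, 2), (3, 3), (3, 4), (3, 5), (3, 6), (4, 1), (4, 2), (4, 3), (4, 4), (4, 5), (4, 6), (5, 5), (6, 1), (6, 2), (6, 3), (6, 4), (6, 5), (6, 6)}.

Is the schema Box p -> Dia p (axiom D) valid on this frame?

Axiom D corresponds to the accessibility relation being serial.
Serial: yes — every world has a successor (e.g. 1 R 1).

Yes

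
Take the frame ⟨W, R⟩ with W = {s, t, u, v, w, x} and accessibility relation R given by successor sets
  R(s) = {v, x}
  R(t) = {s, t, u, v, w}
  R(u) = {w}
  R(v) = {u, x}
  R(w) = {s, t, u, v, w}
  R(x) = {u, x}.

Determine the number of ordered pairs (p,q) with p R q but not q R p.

10

Enumerating: (s,v), (s,x), (t,s), (t,u), (t,v), (v,u), (v,x), (w,s), (w,v), (x,u).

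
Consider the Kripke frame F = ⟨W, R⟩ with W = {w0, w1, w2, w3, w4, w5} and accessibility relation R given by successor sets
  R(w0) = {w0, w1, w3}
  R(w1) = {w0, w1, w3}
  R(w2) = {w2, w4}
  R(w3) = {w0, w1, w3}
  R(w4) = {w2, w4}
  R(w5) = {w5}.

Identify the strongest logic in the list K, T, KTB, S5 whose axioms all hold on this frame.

S5

Reflexive (axiom T): yes — every world is R-related to itself.
Symmetric (axiom B): yes — every pair in R has its reverse in R.
Euclidean (axiom 5): yes — any two successors of a common world are R-related.
So F validates K, T, KTB, S5. The strongest is S5.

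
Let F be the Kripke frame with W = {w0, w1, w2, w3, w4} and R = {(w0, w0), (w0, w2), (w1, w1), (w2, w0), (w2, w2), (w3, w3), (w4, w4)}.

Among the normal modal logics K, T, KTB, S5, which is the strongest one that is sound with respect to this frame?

S5

Reflexive (axiom T): yes — every world is R-related to itself.
Symmetric (axiom B): yes — every pair in R has its reverse in R.
Euclidean (axiom 5): yes — any two successors of a common world are R-related.
So F validates K, T, KTB, S5. The strongest is S5.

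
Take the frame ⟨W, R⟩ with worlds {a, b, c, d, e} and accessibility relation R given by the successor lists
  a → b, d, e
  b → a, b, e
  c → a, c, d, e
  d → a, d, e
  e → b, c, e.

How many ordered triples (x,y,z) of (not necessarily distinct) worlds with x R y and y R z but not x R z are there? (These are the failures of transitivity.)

Enumerating: (a,b,a), (a,d,a), (a,e,c), (b,a,d), (b,e,c), (c,a,b), (c,e,b), (d,a,b), (d,e,b), (d,e,c), (e,b,a), (e,c,a), (e,c,d).

13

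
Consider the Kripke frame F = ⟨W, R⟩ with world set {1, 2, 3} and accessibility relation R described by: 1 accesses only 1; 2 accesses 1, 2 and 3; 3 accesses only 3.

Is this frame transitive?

Transitive: yes — every two-step R-path is closed by a direct edge.

Yes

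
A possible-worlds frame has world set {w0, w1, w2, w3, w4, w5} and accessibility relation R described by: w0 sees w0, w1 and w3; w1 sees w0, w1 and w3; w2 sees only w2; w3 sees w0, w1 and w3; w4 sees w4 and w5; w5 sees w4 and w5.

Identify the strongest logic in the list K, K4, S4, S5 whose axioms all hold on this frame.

Transitive (axiom 4): yes — every two-step R-path is closed by a direct edge.
Reflexive (axiom T): yes — every world is R-related to itself.
Euclidean (axiom 5): yes — any two successors of a common world are R-related.
So F validates K, K4, S4, S5. The strongest is S5.

S5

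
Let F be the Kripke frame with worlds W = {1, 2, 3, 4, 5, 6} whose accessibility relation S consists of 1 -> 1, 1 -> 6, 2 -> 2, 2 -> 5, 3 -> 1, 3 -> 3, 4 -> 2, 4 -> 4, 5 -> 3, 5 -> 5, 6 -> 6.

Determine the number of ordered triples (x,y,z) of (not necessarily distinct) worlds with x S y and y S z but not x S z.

4

Enumerating: (2,5,3), (3,1,6), (4,2,5), (5,3,1).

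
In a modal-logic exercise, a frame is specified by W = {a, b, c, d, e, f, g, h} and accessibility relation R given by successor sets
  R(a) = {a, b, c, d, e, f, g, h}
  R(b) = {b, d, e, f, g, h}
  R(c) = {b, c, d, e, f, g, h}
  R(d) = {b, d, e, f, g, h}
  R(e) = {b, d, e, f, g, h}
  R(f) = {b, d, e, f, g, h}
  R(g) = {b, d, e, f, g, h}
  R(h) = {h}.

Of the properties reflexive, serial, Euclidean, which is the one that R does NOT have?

Reflexive: yes — every world is R-related to itself.
Serial: yes — every world has a successor (e.g. a R a).
Euclidean: no — a R b and a R c, but not b R c.
Only Euclidean fails.

Euclidean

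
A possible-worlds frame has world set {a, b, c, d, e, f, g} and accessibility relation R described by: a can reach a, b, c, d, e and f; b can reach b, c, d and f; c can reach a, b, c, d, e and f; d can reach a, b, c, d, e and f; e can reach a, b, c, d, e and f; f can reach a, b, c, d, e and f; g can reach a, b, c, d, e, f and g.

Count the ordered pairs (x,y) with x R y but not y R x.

8

Enumerating: (a,b), (e,b), (g,a), (g,b), (g,c), (g,d), (g,e), (g,f).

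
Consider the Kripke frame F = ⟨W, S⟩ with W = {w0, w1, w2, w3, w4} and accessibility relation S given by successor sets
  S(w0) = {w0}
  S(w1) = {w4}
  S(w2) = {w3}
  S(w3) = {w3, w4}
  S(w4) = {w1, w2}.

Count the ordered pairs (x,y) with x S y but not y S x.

Enumerating: (w2,w3), (w3,w4), (w4,w2).

3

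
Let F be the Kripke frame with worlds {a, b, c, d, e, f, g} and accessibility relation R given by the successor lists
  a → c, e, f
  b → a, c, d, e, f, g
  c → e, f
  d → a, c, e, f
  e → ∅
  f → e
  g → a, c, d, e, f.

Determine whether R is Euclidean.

No

Euclidean: no — a R e and a R c, but not e R c.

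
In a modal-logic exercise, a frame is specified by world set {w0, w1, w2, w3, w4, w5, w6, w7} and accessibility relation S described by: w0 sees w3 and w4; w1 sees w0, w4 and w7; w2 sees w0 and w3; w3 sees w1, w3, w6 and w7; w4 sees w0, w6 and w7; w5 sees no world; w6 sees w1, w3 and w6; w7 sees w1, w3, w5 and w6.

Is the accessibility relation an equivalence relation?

Reflexive: no — w0 is not related to itself.
Symmetric: no — w0 S w3 but not w3 S w0.
Transitive: no — w0 S w3 and w3 S w1, but not w0 S w1.
So S is not an equivalence relation.

No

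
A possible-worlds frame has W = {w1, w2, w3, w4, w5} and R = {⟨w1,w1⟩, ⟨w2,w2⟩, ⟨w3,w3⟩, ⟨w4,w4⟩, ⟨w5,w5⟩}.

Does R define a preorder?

Reflexive: yes — every world is R-related to itself.
Transitive: yes — every two-step R-path is closed by a direct edge.
So R is a preorder.

Yes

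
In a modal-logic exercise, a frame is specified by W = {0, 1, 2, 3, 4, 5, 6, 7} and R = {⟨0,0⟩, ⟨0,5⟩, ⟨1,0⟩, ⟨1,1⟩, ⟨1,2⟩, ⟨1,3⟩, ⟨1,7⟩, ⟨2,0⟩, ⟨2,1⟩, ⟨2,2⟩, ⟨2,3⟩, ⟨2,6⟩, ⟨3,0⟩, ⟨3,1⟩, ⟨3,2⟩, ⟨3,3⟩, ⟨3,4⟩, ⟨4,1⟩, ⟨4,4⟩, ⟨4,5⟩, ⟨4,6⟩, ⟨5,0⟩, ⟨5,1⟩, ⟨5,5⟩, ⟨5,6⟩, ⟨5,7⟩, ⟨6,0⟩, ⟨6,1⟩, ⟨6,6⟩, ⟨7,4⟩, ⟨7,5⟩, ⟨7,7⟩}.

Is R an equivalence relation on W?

No

Reflexive: yes — every world is R-related to itself.
Symmetric: no — 1 R 0 but not 0 R 1.
Transitive: no — 0 R 5 and 5 R 1, but not 0 R 1.
So R is not an equivalence relation.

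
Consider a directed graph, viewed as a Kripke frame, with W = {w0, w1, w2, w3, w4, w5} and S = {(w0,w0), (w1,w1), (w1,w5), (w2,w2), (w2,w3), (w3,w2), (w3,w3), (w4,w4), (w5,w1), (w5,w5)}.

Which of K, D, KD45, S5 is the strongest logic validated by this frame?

S5

Serial (axiom D): yes — every world has a successor (e.g. w0 S w0).
Euclidean (axiom 5): yes — any two successors of a common world are S-related.
Transitive (axiom 4): yes — every two-step S-path is closed by a direct edge.
Reflexive (axiom T): yes — every world is S-related to itself.
So F validates K, D, KD45, S5. The strongest is S5.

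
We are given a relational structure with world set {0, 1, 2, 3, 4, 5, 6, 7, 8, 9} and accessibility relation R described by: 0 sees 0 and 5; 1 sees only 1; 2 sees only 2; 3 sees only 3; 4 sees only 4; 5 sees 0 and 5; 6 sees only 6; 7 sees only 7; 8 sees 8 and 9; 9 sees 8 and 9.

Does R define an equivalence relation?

Yes

Reflexive: yes — every world is R-related to itself.
Symmetric: yes — every pair in R has its reverse in R.
Transitive: yes — every two-step R-path is closed by a direct edge.
So R is an equivalence relation.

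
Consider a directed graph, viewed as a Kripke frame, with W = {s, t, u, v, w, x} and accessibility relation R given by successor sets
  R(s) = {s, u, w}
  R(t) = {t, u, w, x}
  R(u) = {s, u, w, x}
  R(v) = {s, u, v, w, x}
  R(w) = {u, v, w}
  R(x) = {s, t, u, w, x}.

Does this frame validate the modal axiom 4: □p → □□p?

No

By correspondence theory, 4 is valid on a frame iff R is transitive.
Transitive: no — s R u and u R x, but not s R x.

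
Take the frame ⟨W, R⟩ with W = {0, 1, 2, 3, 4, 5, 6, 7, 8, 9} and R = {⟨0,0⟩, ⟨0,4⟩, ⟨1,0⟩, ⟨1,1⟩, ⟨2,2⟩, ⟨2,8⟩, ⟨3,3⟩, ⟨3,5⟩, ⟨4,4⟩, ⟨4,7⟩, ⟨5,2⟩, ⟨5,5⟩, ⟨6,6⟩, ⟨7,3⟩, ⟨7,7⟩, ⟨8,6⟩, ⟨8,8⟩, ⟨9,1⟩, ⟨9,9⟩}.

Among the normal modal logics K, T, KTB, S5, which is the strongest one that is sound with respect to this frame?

Reflexive (axiom T): yes — every world is R-related to itself.
Symmetric (axiom B): no — 0 R 4 but not 4 R 0.
Euclidean (axiom 5): no — 0 R 4 and 0 R 0, but not 4 R 0.
So F validates K, T; KTB would additionally require R to be symmetric. The strongest is T.

T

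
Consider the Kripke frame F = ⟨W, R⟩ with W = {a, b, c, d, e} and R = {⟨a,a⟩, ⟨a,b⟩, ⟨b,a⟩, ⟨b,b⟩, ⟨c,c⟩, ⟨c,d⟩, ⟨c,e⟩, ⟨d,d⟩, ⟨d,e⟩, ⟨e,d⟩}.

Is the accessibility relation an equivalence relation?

No

Reflexive: no — e is not related to itself.
Symmetric: no — c R d but not d R c.
Transitive: no — e R d and d R e, but not e R e.
So R is not an equivalence relation.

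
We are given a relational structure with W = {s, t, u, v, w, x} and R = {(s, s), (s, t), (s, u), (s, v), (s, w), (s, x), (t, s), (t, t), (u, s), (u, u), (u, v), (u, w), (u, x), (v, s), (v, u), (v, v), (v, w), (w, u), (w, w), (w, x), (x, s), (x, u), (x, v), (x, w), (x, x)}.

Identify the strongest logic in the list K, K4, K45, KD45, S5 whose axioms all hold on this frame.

Transitive (axiom 4): no — t R s and s R u, but not t R u.
Euclidean (axiom 5): no — s R t and s R u, but not t R u.
Serial (axiom D): yes — every world has a successor (e.g. s R s).
Reflexive (axiom T): yes — every world is R-related to itself.
So F validates K; K4 would additionally require R to be transitive. The strongest is K.

K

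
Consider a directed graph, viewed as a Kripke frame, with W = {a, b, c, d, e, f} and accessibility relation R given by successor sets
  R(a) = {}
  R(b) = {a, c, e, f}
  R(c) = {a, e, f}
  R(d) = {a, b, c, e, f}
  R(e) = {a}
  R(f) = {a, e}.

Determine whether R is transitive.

Transitive: yes — every two-step R-path is closed by a direct edge.

Yes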